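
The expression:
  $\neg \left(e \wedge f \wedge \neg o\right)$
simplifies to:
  $o \vee \neg e \vee \neg f$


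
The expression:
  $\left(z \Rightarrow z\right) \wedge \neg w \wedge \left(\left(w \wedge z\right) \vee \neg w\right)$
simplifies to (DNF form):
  $\neg w$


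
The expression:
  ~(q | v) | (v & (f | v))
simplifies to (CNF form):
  v | ~q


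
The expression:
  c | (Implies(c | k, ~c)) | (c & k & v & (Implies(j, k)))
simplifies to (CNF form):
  True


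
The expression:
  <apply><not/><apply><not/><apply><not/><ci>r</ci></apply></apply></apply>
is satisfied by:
  {r: False}


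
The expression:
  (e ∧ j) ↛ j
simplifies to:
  False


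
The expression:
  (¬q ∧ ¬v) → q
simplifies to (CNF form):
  q ∨ v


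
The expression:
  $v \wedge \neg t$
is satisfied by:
  {v: True, t: False}


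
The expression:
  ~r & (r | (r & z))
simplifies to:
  False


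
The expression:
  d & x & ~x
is never true.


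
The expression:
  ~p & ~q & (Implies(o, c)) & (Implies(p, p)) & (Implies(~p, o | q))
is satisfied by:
  {c: True, o: True, q: False, p: False}


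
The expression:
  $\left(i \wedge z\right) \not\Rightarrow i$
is never true.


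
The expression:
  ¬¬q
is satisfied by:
  {q: True}


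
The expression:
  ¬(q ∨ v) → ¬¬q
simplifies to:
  q ∨ v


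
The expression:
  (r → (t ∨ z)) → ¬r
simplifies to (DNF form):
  (¬t ∧ ¬z) ∨ ¬r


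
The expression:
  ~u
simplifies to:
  ~u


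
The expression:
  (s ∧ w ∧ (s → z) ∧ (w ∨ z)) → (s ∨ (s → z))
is always true.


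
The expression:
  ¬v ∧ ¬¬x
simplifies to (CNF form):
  x ∧ ¬v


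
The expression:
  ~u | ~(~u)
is always true.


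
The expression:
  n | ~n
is always true.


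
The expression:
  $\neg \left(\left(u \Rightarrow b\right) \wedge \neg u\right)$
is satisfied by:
  {u: True}


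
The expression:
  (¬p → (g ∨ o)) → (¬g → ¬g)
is always true.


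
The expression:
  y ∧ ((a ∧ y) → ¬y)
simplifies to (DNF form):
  y ∧ ¬a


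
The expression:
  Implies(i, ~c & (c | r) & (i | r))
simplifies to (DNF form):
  ~i | (r & ~c)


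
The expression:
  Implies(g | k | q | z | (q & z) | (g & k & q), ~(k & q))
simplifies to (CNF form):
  ~k | ~q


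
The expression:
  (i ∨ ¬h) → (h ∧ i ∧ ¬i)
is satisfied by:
  {h: True, i: False}


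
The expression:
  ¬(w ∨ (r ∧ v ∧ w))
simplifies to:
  ¬w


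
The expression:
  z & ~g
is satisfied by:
  {z: True, g: False}


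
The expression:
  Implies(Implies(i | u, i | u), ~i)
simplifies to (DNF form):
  ~i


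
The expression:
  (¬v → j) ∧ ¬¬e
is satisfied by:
  {e: True, v: True, j: True}
  {e: True, v: True, j: False}
  {e: True, j: True, v: False}


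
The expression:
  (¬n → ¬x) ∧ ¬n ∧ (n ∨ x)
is never true.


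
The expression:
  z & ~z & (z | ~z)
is never true.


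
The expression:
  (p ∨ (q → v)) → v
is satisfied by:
  {q: True, v: True, p: False}
  {v: True, p: False, q: False}
  {q: True, v: True, p: True}
  {v: True, p: True, q: False}
  {q: True, p: False, v: False}


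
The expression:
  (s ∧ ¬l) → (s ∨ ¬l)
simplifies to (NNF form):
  True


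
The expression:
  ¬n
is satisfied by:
  {n: False}


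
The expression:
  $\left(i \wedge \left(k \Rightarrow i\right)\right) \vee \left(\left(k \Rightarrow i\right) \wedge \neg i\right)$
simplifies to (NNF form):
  $i \vee \neg k$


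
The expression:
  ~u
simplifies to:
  ~u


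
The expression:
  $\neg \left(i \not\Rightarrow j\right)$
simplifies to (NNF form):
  $j \vee \neg i$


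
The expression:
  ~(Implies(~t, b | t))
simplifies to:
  ~b & ~t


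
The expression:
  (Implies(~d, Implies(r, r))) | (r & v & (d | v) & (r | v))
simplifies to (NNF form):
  True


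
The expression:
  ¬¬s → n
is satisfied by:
  {n: True, s: False}
  {s: False, n: False}
  {s: True, n: True}


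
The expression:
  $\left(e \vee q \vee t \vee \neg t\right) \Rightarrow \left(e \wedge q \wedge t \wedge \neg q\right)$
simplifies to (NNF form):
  $\text{False}$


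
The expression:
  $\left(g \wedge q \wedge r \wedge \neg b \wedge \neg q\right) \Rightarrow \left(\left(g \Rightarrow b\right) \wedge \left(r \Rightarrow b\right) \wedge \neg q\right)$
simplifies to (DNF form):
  $\text{True}$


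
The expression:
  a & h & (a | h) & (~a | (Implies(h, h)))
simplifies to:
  a & h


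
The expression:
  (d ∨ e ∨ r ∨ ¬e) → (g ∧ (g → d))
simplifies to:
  d ∧ g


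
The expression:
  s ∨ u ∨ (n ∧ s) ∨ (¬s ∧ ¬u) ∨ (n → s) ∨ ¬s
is always true.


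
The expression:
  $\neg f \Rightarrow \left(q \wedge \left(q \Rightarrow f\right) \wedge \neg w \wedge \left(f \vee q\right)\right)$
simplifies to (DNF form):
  $f$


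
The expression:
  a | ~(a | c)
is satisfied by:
  {a: True, c: False}
  {c: False, a: False}
  {c: True, a: True}


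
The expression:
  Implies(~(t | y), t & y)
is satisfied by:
  {y: True, t: True}
  {y: True, t: False}
  {t: True, y: False}


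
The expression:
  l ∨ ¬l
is always true.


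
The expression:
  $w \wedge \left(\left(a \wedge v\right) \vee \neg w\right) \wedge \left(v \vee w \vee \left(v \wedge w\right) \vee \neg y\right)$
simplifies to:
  $a \wedge v \wedge w$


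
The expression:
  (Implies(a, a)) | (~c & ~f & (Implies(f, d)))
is always true.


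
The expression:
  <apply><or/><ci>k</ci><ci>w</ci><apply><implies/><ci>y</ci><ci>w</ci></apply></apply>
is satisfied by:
  {k: True, w: True, y: False}
  {k: True, w: False, y: False}
  {w: True, k: False, y: False}
  {k: False, w: False, y: False}
  {y: True, k: True, w: True}
  {y: True, k: True, w: False}
  {y: True, w: True, k: False}


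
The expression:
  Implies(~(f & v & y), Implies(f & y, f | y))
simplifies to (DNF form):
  True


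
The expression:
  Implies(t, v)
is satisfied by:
  {v: True, t: False}
  {t: False, v: False}
  {t: True, v: True}


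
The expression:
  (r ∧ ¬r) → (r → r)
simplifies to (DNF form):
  True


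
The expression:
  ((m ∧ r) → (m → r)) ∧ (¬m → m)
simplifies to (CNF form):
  m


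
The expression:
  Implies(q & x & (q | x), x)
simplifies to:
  True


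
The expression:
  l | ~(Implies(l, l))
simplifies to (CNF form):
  l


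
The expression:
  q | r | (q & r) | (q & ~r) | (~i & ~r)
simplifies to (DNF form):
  q | r | ~i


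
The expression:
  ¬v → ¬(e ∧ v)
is always true.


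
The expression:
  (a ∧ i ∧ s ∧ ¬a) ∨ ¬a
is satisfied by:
  {a: False}


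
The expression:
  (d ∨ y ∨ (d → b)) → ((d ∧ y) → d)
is always true.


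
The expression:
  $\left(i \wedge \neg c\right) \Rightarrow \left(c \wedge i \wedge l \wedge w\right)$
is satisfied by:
  {c: True, i: False}
  {i: False, c: False}
  {i: True, c: True}


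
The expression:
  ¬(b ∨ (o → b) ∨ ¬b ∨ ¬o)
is never true.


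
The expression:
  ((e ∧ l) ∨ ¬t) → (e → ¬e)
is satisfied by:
  {t: True, l: False, e: False}
  {l: False, e: False, t: False}
  {t: True, l: True, e: False}
  {l: True, t: False, e: False}
  {e: True, t: True, l: False}


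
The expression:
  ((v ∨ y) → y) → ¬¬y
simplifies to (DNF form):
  v ∨ y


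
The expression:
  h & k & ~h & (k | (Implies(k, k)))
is never true.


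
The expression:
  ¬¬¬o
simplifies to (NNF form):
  ¬o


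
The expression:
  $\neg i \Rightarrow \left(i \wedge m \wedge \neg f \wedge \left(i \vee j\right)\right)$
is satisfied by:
  {i: True}


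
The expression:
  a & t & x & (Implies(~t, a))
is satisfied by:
  {t: True, a: True, x: True}


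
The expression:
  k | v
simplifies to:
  k | v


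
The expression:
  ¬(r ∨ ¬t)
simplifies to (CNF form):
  t ∧ ¬r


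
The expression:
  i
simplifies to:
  i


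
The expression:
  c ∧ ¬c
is never true.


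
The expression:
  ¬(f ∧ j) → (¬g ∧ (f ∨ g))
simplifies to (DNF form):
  (f ∧ j) ∨ (f ∧ ¬g)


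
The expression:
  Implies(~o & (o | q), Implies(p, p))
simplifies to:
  True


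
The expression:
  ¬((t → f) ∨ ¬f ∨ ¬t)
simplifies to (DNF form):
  False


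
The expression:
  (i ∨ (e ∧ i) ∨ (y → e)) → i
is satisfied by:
  {i: True, y: True, e: False}
  {i: True, y: False, e: False}
  {i: True, e: True, y: True}
  {i: True, e: True, y: False}
  {y: True, e: False, i: False}


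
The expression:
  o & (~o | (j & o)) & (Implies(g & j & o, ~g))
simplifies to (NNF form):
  j & o & ~g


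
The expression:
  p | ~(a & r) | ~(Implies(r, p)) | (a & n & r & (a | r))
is always true.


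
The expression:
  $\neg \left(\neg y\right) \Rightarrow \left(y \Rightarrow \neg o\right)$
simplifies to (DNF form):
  $\neg o \vee \neg y$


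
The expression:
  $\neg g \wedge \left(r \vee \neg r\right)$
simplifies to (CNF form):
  $\neg g$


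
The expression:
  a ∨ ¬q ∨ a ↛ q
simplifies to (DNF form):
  a ∨ ¬q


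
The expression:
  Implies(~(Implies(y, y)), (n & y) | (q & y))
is always true.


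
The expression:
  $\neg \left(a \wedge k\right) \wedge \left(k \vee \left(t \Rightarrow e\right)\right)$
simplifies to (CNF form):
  $\left(k \vee \neg k\right) \wedge \left(\neg a \vee \neg k\right) \wedge \left(e \vee k \vee \neg k\right) \wedge \left(e \vee k \vee \neg t\right) \wedge \left(e \vee \neg a \vee \neg k\right) \wedge \left(e \vee \neg a \vee \neg t\right) \wedge \left(k \vee \neg k \vee \neg t\right) \wedge \left(\neg a \vee \neg k \vee \neg t\right)$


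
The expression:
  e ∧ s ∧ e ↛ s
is never true.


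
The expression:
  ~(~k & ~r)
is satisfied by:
  {r: True, k: True}
  {r: True, k: False}
  {k: True, r: False}


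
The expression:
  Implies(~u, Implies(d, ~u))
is always true.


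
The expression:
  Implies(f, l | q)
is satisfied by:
  {q: True, l: True, f: False}
  {q: True, l: False, f: False}
  {l: True, q: False, f: False}
  {q: False, l: False, f: False}
  {f: True, q: True, l: True}
  {f: True, q: True, l: False}
  {f: True, l: True, q: False}


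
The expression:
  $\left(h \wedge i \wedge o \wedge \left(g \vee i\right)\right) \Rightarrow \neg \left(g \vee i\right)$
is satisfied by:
  {h: False, o: False, i: False}
  {i: True, h: False, o: False}
  {o: True, h: False, i: False}
  {i: True, o: True, h: False}
  {h: True, i: False, o: False}
  {i: True, h: True, o: False}
  {o: True, h: True, i: False}


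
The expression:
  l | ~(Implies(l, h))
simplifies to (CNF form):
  l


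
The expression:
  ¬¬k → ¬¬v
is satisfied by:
  {v: True, k: False}
  {k: False, v: False}
  {k: True, v: True}


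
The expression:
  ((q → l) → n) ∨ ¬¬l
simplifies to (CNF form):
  l ∨ n ∨ q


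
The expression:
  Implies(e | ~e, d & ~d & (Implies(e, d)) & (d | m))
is never true.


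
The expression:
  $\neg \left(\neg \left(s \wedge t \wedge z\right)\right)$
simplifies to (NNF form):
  $s \wedge t \wedge z$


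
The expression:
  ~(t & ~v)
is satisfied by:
  {v: True, t: False}
  {t: False, v: False}
  {t: True, v: True}


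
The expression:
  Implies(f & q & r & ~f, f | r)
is always true.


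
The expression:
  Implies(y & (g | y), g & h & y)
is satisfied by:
  {h: True, g: True, y: False}
  {h: True, g: False, y: False}
  {g: True, h: False, y: False}
  {h: False, g: False, y: False}
  {y: True, h: True, g: True}


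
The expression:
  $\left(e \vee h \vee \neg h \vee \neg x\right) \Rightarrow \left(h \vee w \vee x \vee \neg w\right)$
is always true.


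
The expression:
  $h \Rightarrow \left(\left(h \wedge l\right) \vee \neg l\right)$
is always true.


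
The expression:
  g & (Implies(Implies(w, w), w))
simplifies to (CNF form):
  g & w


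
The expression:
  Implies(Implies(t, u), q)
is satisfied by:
  {q: True, t: True, u: False}
  {q: True, t: False, u: False}
  {q: True, u: True, t: True}
  {q: True, u: True, t: False}
  {t: True, u: False, q: False}


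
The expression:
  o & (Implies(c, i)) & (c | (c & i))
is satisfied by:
  {c: True, i: True, o: True}


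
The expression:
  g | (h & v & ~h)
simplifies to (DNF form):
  g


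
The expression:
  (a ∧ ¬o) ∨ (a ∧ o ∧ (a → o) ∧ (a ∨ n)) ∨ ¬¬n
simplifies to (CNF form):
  a ∨ n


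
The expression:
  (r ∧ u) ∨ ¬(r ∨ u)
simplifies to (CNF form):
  (r ∨ ¬r) ∧ (r ∨ ¬u) ∧ (u ∨ ¬r) ∧ (u ∨ ¬u)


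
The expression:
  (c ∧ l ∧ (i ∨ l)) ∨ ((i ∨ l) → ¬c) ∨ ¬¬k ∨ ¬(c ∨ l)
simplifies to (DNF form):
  k ∨ l ∨ ¬c ∨ ¬i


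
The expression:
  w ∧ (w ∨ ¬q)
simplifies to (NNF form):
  w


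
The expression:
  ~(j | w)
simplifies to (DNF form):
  ~j & ~w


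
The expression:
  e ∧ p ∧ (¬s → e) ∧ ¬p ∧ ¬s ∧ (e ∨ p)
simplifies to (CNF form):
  False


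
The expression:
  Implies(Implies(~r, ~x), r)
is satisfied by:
  {r: True, x: True}
  {r: True, x: False}
  {x: True, r: False}


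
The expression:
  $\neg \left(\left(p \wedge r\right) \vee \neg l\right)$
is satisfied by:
  {l: True, p: False, r: False}
  {r: True, l: True, p: False}
  {p: True, l: True, r: False}


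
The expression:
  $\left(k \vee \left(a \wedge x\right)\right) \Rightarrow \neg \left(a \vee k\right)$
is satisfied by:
  {x: False, k: False, a: False}
  {a: True, x: False, k: False}
  {x: True, a: False, k: False}


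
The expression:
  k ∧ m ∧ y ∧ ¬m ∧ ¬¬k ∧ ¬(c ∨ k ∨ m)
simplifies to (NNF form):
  False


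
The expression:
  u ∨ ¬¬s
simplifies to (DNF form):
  s ∨ u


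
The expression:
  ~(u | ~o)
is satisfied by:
  {o: True, u: False}


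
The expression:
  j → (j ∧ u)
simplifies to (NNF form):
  u ∨ ¬j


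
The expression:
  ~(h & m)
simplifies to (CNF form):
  ~h | ~m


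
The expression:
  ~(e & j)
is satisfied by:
  {e: False, j: False}
  {j: True, e: False}
  {e: True, j: False}


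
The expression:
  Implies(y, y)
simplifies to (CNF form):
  True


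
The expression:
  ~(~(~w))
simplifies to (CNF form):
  ~w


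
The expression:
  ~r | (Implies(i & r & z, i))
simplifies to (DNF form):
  True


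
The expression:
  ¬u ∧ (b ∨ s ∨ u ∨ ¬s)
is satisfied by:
  {u: False}


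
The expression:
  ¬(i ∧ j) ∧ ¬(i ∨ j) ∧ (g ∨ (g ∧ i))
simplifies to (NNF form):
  g ∧ ¬i ∧ ¬j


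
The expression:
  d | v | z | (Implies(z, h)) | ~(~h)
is always true.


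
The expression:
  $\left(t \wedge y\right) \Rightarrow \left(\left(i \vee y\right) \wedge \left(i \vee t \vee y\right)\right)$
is always true.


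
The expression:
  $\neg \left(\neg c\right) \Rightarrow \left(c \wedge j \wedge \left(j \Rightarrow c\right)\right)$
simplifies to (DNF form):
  $j \vee \neg c$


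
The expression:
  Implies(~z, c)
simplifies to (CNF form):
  c | z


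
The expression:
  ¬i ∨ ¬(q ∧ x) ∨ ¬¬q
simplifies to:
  True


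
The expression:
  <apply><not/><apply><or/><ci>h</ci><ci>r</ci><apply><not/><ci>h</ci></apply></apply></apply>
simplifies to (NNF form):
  <false/>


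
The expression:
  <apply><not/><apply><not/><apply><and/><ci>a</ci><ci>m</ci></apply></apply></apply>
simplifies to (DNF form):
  <apply><and/><ci>a</ci><ci>m</ci></apply>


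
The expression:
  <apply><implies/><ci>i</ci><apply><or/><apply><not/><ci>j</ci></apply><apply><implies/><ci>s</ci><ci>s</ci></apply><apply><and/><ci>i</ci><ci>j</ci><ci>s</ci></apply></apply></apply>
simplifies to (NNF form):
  <true/>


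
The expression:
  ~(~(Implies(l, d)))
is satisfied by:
  {d: True, l: False}
  {l: False, d: False}
  {l: True, d: True}


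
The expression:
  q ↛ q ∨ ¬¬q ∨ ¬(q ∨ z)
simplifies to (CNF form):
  q ∨ ¬z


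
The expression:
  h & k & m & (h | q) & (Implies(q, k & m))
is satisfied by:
  {h: True, m: True, k: True}


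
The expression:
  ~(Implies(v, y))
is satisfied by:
  {v: True, y: False}


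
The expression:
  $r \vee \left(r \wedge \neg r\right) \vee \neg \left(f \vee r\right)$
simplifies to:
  $r \vee \neg f$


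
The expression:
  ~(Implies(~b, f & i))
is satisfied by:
  {i: False, b: False, f: False}
  {f: True, i: False, b: False}
  {i: True, f: False, b: False}


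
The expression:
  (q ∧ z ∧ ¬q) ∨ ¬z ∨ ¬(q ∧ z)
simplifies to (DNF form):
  ¬q ∨ ¬z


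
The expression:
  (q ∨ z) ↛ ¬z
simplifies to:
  z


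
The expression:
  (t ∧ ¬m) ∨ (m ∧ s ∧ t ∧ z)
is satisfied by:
  {t: True, s: True, z: True, m: False}
  {t: True, s: True, z: False, m: False}
  {t: True, z: True, m: False, s: False}
  {t: True, z: False, m: False, s: False}
  {t: True, s: True, m: True, z: True}


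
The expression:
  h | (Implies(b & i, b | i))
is always true.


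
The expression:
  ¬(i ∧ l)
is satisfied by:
  {l: False, i: False}
  {i: True, l: False}
  {l: True, i: False}


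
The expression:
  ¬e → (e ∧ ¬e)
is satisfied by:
  {e: True}


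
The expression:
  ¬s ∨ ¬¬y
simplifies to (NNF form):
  y ∨ ¬s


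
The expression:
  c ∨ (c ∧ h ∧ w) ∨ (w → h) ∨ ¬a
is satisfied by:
  {c: True, h: True, w: False, a: False}
  {c: True, w: False, h: False, a: False}
  {h: True, c: False, w: False, a: False}
  {c: False, w: False, h: False, a: False}
  {a: True, c: True, h: True, w: False}
  {a: True, c: True, w: False, h: False}
  {a: True, h: True, c: False, w: False}
  {a: True, c: False, w: False, h: False}
  {c: True, w: True, h: True, a: False}
  {c: True, w: True, a: False, h: False}
  {w: True, h: True, a: False, c: False}
  {w: True, a: False, h: False, c: False}
  {c: True, w: True, a: True, h: True}
  {c: True, w: True, a: True, h: False}
  {w: True, a: True, h: True, c: False}


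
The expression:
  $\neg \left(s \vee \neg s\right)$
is never true.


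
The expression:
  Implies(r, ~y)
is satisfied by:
  {y: False, r: False}
  {r: True, y: False}
  {y: True, r: False}


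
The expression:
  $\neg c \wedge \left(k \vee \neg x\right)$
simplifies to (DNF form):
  $\left(k \wedge \neg c\right) \vee \left(\neg c \wedge \neg x\right)$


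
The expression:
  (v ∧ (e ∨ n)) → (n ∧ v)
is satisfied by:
  {n: True, v: False, e: False}
  {v: False, e: False, n: False}
  {e: True, n: True, v: False}
  {e: True, v: False, n: False}
  {n: True, v: True, e: False}
  {v: True, n: False, e: False}
  {e: True, v: True, n: True}


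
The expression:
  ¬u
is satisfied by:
  {u: False}


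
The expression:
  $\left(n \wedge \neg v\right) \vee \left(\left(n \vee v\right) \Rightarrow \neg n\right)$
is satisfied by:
  {v: False, n: False}
  {n: True, v: False}
  {v: True, n: False}


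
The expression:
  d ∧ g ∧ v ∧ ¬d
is never true.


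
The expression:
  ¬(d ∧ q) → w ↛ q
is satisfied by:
  {w: True, d: True, q: False}
  {w: True, d: False, q: False}
  {q: True, w: True, d: True}
  {q: True, d: True, w: False}


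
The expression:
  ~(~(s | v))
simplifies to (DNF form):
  s | v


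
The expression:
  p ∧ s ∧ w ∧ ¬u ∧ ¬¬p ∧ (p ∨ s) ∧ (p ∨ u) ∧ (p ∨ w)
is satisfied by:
  {s: True, p: True, w: True, u: False}


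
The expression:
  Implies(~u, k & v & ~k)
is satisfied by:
  {u: True}


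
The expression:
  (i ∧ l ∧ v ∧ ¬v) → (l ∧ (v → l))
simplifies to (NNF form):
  True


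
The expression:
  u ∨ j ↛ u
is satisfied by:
  {u: True, j: True}
  {u: True, j: False}
  {j: True, u: False}


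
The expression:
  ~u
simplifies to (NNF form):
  ~u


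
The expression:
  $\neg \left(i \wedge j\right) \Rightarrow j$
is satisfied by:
  {j: True}


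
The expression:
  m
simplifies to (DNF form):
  m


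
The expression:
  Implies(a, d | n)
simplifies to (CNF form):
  d | n | ~a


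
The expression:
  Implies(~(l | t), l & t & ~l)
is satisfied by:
  {t: True, l: True}
  {t: True, l: False}
  {l: True, t: False}


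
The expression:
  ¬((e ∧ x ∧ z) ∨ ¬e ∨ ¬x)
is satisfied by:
  {e: True, x: True, z: False}


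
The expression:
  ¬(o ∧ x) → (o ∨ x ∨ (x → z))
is always true.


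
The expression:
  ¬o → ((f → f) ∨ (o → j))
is always true.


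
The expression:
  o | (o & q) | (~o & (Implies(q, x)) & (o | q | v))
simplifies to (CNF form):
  (o | q | v) & (o | v | x) & (o | q | ~q) & (o | x | ~q)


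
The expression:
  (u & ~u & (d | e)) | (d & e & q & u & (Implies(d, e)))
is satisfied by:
  {e: True, u: True, d: True, q: True}


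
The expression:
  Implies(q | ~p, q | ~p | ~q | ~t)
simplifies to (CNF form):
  True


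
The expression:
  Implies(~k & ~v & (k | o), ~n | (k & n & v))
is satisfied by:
  {k: True, v: True, o: False, n: False}
  {k: True, o: False, v: False, n: False}
  {v: True, k: False, o: False, n: False}
  {k: False, o: False, v: False, n: False}
  {n: True, k: True, v: True, o: False}
  {n: True, k: True, o: False, v: False}
  {n: True, v: True, k: False, o: False}
  {n: True, k: False, o: False, v: False}
  {k: True, o: True, v: True, n: False}
  {k: True, o: True, n: False, v: False}
  {o: True, v: True, n: False, k: False}
  {o: True, n: False, v: False, k: False}
  {k: True, o: True, n: True, v: True}
  {k: True, o: True, n: True, v: False}
  {o: True, n: True, v: True, k: False}


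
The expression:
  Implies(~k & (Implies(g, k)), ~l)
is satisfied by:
  {k: True, g: True, l: False}
  {k: True, l: False, g: False}
  {g: True, l: False, k: False}
  {g: False, l: False, k: False}
  {k: True, g: True, l: True}
  {k: True, l: True, g: False}
  {g: True, l: True, k: False}


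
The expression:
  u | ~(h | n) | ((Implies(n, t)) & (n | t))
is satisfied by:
  {t: True, u: True, h: False, n: False}
  {n: True, t: True, u: True, h: False}
  {t: True, u: True, h: True, n: False}
  {n: True, t: True, u: True, h: True}
  {t: True, h: False, u: False, n: False}
  {t: True, n: True, h: False, u: False}
  {t: True, h: True, u: False, n: False}
  {t: True, n: True, h: True, u: False}
  {u: True, n: False, h: False, t: False}
  {n: True, u: True, h: False, t: False}
  {u: True, h: True, n: False, t: False}
  {n: True, u: True, h: True, t: False}
  {n: False, h: False, u: False, t: False}


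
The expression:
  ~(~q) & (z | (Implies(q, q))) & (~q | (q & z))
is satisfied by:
  {z: True, q: True}


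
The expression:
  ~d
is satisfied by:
  {d: False}


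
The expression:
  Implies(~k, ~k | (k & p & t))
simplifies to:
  True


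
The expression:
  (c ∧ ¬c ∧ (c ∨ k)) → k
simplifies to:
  True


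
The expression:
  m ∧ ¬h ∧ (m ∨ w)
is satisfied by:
  {m: True, h: False}


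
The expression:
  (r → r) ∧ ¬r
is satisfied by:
  {r: False}


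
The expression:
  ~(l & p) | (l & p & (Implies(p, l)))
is always true.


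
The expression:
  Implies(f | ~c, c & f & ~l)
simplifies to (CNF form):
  c & (~f | ~l)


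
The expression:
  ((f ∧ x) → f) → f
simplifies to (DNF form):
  f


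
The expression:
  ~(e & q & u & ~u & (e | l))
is always true.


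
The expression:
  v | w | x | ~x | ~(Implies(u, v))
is always true.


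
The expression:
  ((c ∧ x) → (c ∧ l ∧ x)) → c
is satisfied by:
  {c: True}


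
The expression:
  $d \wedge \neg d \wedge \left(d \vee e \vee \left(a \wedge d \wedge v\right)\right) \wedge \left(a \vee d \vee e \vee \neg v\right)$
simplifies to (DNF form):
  $\text{False}$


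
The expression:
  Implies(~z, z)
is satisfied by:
  {z: True}


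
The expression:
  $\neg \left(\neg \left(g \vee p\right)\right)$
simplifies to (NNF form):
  $g \vee p$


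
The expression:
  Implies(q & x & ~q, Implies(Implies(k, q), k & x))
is always true.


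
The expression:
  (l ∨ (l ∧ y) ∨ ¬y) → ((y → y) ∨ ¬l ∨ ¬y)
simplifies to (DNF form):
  True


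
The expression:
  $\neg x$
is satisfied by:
  {x: False}


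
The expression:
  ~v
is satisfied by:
  {v: False}


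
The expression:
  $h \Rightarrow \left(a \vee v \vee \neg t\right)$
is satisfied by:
  {v: True, a: True, h: False, t: False}
  {v: True, h: False, t: False, a: False}
  {a: True, h: False, t: False, v: False}
  {a: False, h: False, t: False, v: False}
  {v: True, t: True, a: True, h: False}
  {v: True, t: True, a: False, h: False}
  {t: True, a: True, v: False, h: False}
  {t: True, v: False, h: False, a: False}
  {a: True, v: True, h: True, t: False}
  {v: True, h: True, a: False, t: False}
  {a: True, h: True, v: False, t: False}
  {h: True, v: False, t: False, a: False}
  {v: True, t: True, h: True, a: True}
  {v: True, t: True, h: True, a: False}
  {t: True, h: True, a: True, v: False}


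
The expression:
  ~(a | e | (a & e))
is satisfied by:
  {e: False, a: False}


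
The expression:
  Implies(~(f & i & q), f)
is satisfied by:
  {f: True}


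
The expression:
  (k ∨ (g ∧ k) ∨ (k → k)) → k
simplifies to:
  k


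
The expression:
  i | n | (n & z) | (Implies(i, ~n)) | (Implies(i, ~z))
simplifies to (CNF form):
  True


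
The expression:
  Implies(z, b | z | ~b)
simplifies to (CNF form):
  True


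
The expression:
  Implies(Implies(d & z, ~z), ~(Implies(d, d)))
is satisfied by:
  {z: True, d: True}


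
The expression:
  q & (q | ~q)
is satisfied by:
  {q: True}


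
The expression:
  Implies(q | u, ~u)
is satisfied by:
  {u: False}


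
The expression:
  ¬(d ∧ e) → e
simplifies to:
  e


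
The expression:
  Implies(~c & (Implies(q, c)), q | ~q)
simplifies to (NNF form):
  True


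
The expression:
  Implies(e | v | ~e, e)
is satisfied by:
  {e: True}


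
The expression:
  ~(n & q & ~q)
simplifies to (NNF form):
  True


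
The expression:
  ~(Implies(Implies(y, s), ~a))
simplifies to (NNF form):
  a & (s | ~y)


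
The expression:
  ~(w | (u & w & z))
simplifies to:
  ~w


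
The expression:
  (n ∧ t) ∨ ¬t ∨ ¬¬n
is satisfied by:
  {n: True, t: False}
  {t: False, n: False}
  {t: True, n: True}


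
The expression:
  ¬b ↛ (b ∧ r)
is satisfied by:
  {b: False}


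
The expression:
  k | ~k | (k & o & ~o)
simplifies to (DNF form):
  True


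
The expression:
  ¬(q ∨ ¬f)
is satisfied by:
  {f: True, q: False}


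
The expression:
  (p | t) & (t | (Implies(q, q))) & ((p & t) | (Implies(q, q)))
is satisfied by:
  {t: True, p: True}
  {t: True, p: False}
  {p: True, t: False}


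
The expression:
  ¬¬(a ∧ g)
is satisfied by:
  {a: True, g: True}


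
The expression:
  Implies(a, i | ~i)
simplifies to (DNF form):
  True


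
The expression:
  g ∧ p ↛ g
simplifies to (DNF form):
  False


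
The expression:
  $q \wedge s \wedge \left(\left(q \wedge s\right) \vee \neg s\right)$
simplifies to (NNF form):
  $q \wedge s$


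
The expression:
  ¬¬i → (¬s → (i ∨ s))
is always true.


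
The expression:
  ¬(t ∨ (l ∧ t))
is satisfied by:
  {t: False}


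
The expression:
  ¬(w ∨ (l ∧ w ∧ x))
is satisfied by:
  {w: False}


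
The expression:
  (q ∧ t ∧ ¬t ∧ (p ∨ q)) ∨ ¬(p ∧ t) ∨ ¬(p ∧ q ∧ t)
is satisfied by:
  {p: False, t: False, q: False}
  {q: True, p: False, t: False}
  {t: True, p: False, q: False}
  {q: True, t: True, p: False}
  {p: True, q: False, t: False}
  {q: True, p: True, t: False}
  {t: True, p: True, q: False}


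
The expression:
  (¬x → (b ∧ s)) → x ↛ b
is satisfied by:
  {x: False, b: False, s: False}
  {s: True, x: False, b: False}
  {x: True, s: False, b: False}
  {s: True, x: True, b: False}
  {b: True, s: False, x: False}


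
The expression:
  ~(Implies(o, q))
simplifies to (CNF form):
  o & ~q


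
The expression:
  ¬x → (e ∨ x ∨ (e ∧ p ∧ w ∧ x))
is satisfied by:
  {x: True, e: True}
  {x: True, e: False}
  {e: True, x: False}


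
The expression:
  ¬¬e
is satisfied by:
  {e: True}


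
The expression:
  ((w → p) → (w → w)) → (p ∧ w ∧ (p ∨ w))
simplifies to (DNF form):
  p ∧ w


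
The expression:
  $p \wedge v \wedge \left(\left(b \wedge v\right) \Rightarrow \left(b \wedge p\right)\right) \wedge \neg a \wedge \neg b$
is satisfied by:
  {p: True, v: True, b: False, a: False}


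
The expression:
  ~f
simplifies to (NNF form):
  ~f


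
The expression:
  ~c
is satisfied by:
  {c: False}


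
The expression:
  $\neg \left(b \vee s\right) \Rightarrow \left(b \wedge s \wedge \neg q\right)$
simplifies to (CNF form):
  $b \vee s$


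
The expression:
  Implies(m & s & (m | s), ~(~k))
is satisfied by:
  {k: True, s: False, m: False}
  {s: False, m: False, k: False}
  {k: True, m: True, s: False}
  {m: True, s: False, k: False}
  {k: True, s: True, m: False}
  {s: True, k: False, m: False}
  {k: True, m: True, s: True}


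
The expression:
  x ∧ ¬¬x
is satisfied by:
  {x: True}


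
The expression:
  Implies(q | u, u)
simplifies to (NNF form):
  u | ~q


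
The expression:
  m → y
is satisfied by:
  {y: True, m: False}
  {m: False, y: False}
  {m: True, y: True}


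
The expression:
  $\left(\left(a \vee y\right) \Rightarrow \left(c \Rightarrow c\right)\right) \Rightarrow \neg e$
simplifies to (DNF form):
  $\neg e$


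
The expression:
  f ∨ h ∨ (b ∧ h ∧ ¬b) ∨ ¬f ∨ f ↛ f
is always true.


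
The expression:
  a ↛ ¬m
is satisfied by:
  {a: True, m: True}


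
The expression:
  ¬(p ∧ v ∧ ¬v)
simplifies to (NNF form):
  True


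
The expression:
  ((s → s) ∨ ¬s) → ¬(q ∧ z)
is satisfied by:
  {q: False, z: False}
  {z: True, q: False}
  {q: True, z: False}


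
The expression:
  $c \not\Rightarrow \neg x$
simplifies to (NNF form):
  $c \wedge x$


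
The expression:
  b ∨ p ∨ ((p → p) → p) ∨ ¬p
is always true.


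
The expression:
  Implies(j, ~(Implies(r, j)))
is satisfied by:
  {j: False}


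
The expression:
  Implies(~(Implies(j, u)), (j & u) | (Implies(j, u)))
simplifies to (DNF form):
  u | ~j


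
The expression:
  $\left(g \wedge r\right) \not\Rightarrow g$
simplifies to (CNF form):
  $\text{False}$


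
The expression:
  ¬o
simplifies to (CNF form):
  ¬o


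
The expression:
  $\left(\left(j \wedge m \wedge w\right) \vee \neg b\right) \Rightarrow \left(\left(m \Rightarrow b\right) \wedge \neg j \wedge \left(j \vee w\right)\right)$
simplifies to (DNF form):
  $\left(b \wedge \neg j\right) \vee \left(b \wedge \neg m\right) \vee \left(b \wedge \neg w\right) \vee \left(w \wedge \neg j \wedge \neg m\right)$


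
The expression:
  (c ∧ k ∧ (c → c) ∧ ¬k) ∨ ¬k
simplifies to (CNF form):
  ¬k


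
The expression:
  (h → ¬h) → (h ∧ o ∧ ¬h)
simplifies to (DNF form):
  h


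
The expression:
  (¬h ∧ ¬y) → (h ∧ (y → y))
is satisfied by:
  {y: True, h: True}
  {y: True, h: False}
  {h: True, y: False}


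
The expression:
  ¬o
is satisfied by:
  {o: False}


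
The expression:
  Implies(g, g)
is always true.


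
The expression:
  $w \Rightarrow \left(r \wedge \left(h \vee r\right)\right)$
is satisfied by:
  {r: True, w: False}
  {w: False, r: False}
  {w: True, r: True}


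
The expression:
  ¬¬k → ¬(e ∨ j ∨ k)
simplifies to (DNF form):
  ¬k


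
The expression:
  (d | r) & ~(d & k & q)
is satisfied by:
  {d: True, r: True, k: False, q: False}
  {d: True, r: False, k: False, q: False}
  {d: True, q: True, r: True, k: False}
  {d: True, q: True, r: False, k: False}
  {d: True, k: True, r: True, q: False}
  {d: True, k: True, r: False, q: False}
  {k: False, r: True, q: False, d: False}
  {q: True, k: False, r: True, d: False}
  {k: True, r: True, q: False, d: False}
  {q: True, k: True, r: True, d: False}


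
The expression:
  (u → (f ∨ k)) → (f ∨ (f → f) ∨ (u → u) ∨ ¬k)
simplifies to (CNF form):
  True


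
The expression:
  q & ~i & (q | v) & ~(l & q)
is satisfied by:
  {q: True, i: False, l: False}


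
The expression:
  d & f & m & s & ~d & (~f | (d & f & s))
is never true.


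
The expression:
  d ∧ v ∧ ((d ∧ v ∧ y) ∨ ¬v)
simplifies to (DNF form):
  d ∧ v ∧ y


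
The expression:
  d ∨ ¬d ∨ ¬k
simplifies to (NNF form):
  True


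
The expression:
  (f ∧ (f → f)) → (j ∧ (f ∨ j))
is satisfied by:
  {j: True, f: False}
  {f: False, j: False}
  {f: True, j: True}


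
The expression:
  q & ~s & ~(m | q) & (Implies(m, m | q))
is never true.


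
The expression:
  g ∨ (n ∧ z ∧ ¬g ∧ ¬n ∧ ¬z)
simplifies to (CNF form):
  g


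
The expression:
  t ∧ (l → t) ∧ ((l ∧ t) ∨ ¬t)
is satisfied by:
  {t: True, l: True}


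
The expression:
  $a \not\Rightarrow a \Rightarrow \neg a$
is always true.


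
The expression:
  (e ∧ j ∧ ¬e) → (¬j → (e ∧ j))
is always true.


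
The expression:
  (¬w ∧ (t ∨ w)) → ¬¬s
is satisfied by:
  {s: True, w: True, t: False}
  {s: True, w: False, t: False}
  {w: True, s: False, t: False}
  {s: False, w: False, t: False}
  {s: True, t: True, w: True}
  {s: True, t: True, w: False}
  {t: True, w: True, s: False}


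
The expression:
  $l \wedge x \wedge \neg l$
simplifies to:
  $\text{False}$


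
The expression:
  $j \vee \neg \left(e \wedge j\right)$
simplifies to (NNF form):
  $\text{True}$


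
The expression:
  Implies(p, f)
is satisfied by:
  {f: True, p: False}
  {p: False, f: False}
  {p: True, f: True}


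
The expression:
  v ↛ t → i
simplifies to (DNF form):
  i ∨ t ∨ ¬v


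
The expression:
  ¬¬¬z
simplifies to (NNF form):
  ¬z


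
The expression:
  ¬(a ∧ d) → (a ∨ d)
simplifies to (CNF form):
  a ∨ d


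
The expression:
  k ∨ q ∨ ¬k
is always true.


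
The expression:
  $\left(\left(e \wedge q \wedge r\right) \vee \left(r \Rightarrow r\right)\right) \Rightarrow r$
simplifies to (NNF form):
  $r$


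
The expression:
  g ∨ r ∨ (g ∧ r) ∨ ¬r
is always true.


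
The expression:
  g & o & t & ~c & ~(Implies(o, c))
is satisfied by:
  {t: True, g: True, o: True, c: False}


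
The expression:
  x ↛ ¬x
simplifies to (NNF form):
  x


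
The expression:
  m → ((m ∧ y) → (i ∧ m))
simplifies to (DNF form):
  i ∨ ¬m ∨ ¬y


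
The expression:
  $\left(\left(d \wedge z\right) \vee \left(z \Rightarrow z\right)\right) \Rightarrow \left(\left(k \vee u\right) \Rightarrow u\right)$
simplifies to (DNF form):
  $u \vee \neg k$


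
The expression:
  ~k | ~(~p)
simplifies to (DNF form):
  p | ~k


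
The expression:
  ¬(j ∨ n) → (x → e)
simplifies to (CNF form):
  e ∨ j ∨ n ∨ ¬x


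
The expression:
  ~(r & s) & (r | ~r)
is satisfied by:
  {s: False, r: False}
  {r: True, s: False}
  {s: True, r: False}


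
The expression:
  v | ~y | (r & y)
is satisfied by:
  {r: True, v: True, y: False}
  {r: True, v: False, y: False}
  {v: True, r: False, y: False}
  {r: False, v: False, y: False}
  {r: True, y: True, v: True}
  {r: True, y: True, v: False}
  {y: True, v: True, r: False}


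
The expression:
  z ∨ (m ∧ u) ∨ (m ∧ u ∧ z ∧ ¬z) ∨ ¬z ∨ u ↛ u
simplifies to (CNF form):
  True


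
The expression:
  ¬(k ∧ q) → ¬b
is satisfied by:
  {k: True, q: True, b: False}
  {k: True, q: False, b: False}
  {q: True, k: False, b: False}
  {k: False, q: False, b: False}
  {b: True, k: True, q: True}


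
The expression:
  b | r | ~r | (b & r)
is always true.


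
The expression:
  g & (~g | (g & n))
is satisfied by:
  {g: True, n: True}


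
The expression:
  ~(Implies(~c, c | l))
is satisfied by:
  {l: False, c: False}


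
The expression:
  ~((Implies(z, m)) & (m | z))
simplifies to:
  ~m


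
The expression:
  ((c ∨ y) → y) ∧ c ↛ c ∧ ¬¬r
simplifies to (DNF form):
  False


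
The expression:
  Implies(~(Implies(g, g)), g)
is always true.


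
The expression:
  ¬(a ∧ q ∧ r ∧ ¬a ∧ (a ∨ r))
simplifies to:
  True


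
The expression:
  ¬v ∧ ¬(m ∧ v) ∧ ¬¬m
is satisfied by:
  {m: True, v: False}


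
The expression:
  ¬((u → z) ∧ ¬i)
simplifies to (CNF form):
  (i ∨ u) ∧ (i ∨ ¬z)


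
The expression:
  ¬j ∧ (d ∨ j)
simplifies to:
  d ∧ ¬j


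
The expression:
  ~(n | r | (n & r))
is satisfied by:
  {n: False, r: False}


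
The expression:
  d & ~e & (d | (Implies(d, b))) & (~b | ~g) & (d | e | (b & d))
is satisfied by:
  {d: True, g: False, b: False, e: False}
  {d: True, b: True, g: False, e: False}
  {d: True, g: True, b: False, e: False}


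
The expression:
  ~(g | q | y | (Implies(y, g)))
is never true.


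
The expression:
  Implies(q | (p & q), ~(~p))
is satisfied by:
  {p: True, q: False}
  {q: False, p: False}
  {q: True, p: True}


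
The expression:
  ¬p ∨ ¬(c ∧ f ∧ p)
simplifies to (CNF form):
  ¬c ∨ ¬f ∨ ¬p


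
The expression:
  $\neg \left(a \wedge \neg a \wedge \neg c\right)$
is always true.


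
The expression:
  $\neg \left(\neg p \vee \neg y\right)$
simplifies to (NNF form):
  $p \wedge y$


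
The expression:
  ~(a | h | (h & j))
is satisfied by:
  {h: False, a: False}


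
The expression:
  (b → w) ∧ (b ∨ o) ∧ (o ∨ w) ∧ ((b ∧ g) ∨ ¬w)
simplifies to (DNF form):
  (b ∧ g ∧ w) ∨ (b ∧ g ∧ ¬b) ∨ (b ∧ w ∧ ¬w) ∨ (b ∧ ¬b ∧ ¬w) ∨ (o ∧ w ∧ ¬w) ∨ (o ∧ ¬b ∧ ¬w) ∨ (b ∧ g ∧ o ∧ w) ∨ (b ∧ g ∧ o ∧ ¬b) ∨ (b ∧ g ∧ w ∧ ¬w) ∨ (b ∧ g ∧ ¬b ∧ ¬w) ∨ (b ∧ o ∧ w ∧ ¬w) ∨ (b ∧ o ∧ ¬b ∧ ¬w) ∨ (g ∧ o ∧ w ∧ ¬w) ∨ (g ∧ o ∧ ¬b ∧ ¬w)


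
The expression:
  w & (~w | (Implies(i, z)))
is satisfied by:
  {z: True, w: True, i: False}
  {w: True, i: False, z: False}
  {i: True, z: True, w: True}


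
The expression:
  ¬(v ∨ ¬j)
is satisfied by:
  {j: True, v: False}


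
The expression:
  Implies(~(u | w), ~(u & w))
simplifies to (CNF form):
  True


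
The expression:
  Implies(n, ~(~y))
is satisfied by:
  {y: True, n: False}
  {n: False, y: False}
  {n: True, y: True}


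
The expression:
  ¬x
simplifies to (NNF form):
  ¬x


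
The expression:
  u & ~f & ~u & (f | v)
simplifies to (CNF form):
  False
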